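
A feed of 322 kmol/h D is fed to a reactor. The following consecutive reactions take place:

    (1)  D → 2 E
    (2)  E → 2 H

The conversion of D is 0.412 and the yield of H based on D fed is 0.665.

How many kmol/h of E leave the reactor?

Conversion of D: D consumed = 1ξ₁ = 0.412 × 322 → ξ₁ = 132.7 kmol/h.
Yield of H: 2ξ₂ / 322 = 0.665 → ξ₂ = 107.1 kmol/h.
Outlet amounts (n = n₀ + Σ ν·ξ):
  D: 322 − 1(132.7) = 189.3
  E: 0 + 2(132.7) − 1(107.1) = 158.3
  H: 0 + 2(107.1) = 214.1

158 kmol/h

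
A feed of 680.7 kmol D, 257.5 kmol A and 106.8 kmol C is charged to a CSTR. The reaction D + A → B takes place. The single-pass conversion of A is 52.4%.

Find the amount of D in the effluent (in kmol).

A reacted = 0.524 × 257.5 = 134.9 kmol; ν_A = −1, so ξ = 134.9/1 = 134.9 kmol.
Outlet amounts (n = n₀ + ν ξ):
  D: 680.7 − 1(134.9) = 545.8
  A: 257.5 − 1(134.9) = 122.6
  B: 0 + 1(134.9) = 134.9
  C: 106.8 (inert)

546 kmol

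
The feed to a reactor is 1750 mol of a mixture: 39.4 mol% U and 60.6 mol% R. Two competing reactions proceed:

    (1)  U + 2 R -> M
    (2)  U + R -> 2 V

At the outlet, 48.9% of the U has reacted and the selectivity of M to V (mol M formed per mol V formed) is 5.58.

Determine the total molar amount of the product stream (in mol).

1130 mol

Conversion of U: U consumed = 0.489 × 689.5 = 337.2 mol = 1ξ₁ + 1ξ₂.
Selectivity: 1ξ₁ / (2ξ₂) = 5.58 → ξ₁ = 11.16 ξ₂.
Substitute: (1·11.16 + 1) ξ₂ = 337.2 → ξ₂ = 27.73 mol, ξ₁ = 309.4 mol.
Outlet amounts (n = n₀ + Σ ν·ξ):
  U: 689.5 − 1(309.4) − 1(27.73) = 352.3
  R: 1060 − 2(309.4) − 1(27.73) = 413.9
  M: 0 + 1(309.4) = 309.4
  V: 0 + 2(27.73) = 55.45
Total out = 352.3 + 413.9 + 309.4 + 55.45 = 1131 mol.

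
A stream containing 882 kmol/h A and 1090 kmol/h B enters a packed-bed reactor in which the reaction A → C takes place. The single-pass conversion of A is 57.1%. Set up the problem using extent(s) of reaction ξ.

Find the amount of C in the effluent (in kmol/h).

A reacted = 0.571 × 882 = 503.6 kmol/h; ν_A = −1, so ξ = 503.6/1 = 503.6 kmol/h.
Outlet amounts (n = n₀ + ν ξ):
  A: 882 − 1(503.6) = 378.4
  C: 0 + 1(503.6) = 503.6
  B: 1090 (inert)

504 kmol/h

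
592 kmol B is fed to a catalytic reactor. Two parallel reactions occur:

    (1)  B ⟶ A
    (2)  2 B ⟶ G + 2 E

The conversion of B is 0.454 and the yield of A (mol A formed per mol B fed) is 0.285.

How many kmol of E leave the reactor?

Yield of A: 1ξ₁ / 592 = 0.285 → ξ₁ = 168.7 kmol.
Conversion of B: 1ξ₁ + 2ξ₂ = 0.454 × 592 = 268.8 → ξ₂ = 50.02 kmol.
Outlet amounts (n = n₀ + Σ ν·ξ):
  B: 592 − 1(168.7) − 2(50.02) = 323.2
  A: 0 + 1(168.7) = 168.7
  G: 0 + 1(50.02) = 50.02
  E: 0 + 2(50.02) = 100

100 kmol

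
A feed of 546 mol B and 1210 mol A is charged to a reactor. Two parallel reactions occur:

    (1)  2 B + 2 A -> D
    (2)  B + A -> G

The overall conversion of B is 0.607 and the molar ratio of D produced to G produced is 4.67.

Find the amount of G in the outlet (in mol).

Conversion of B: B consumed = 0.607 × 546 = 331.4 mol = 2ξ₁ + 1ξ₂.
Selectivity: 1ξ₁ / (1ξ₂) = 4.67 → ξ₁ = 4.67 ξ₂.
Substitute: (2·4.67 + 1) ξ₂ = 331.4 → ξ₂ = 32.05 mol, ξ₁ = 149.7 mol.
Outlet amounts (n = n₀ + Σ ν·ξ):
  B: 546 − 2(149.7) − 1(32.05) = 214.6
  A: 1210 − 2(149.7) − 1(32.05) = 878.6
  D: 0 + 1(149.7) = 149.7
  G: 0 + 1(32.05) = 32.05

32.1 mol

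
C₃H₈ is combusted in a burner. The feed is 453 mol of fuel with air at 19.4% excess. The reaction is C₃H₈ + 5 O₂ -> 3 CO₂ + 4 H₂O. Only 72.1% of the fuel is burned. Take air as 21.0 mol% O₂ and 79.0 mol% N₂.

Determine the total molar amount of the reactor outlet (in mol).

Stoichiometric O₂ = 5 × 453 = 2265 mol; O₂ fed = 2265 × 1.194 = 2704 mol.
N₂ fed = 2704 × 79/21 = 10170 mol.
Fuel reacted = 0.721 × 453 → ξ = 326.6 mol.
Outlet (n = n₀ + ν ξ):
  C₃H₈: 453 − 1(326.6) = 126.4
  O₂: 2704 − 5(326.6) = 1071
  N₂: 10170 (inert)
  CO₂: 0 + 3(326.6) = 979.8
  H₂O: 0 + 4(326.6) = 1306
Total out = 126.4 + 1071 + 10170 + 979.8 + 1306 = 13660 mol.

13700 mol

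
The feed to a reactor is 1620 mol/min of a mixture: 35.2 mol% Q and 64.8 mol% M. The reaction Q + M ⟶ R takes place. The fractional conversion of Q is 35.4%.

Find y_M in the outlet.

0.598

Q reacted = 0.354 × 570.2 = 201.9 mol/min; ν_Q = −1, so ξ = 201.9/1 = 201.9 mol/min.
Outlet amounts (n = n₀ + ν ξ):
  Q: 570.2 − 1(201.9) = 368.4
  M: 1050 − 1(201.9) = 847.9
  R: 0 + 1(201.9) = 201.9
Total out = 1418 mol/min; y_M = 847.9 / 1418 = 0.5979.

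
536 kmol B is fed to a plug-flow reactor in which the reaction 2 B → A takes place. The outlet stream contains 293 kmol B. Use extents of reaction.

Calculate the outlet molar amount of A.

122 kmol

For B: n = n₀ − 2ξ → 293 = 536 − 2ξ, giving ξ = 121.5 kmol.
Outlet amounts (n = n₀ + ν ξ):
  B: 536 − 2(121.5) = 293
  A: 0 + 1(121.5) = 121.5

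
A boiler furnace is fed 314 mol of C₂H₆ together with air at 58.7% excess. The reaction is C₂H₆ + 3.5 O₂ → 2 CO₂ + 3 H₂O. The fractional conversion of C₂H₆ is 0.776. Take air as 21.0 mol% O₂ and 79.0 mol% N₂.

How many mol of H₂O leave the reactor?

Stoichiometric O₂ = 3.5 × 314 = 1099 mol; O₂ fed = 1099 × 1.587 = 1744 mol.
N₂ fed = 1744 × 79/21 = 6561 mol.
Fuel reacted = 0.776 × 314 → ξ = 243.7 mol.
Outlet (n = n₀ + ν ξ):
  C₂H₆: 314 − 1(243.7) = 70.34
  O₂: 1744 − 3.5(243.7) = 891.3
  N₂: 6561 (inert)
  CO₂: 0 + 2(243.7) = 487.3
  H₂O: 0 + 3(243.7) = 731

731 mol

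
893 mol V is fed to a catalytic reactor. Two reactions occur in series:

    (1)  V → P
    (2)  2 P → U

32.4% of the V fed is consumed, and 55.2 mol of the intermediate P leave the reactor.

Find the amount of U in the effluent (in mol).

117 mol

Conversion of V: V consumed = 1ξ₁ = 0.324 × 893 → ξ₁ = 289.3 mol.
P balance: n_P = 0 + 1ξ₁ − 2ξ₂ = 55.2 → ξ₂ = (1·289.3 − 55.2)/2 = 117.1 mol.
Outlet amounts (n = n₀ + Σ ν·ξ):
  V: 893 − 1(289.3) = 603.7
  P: 0 + 1(289.3) − 2(117.1) = 55.2
  U: 0 + 1(117.1) = 117.1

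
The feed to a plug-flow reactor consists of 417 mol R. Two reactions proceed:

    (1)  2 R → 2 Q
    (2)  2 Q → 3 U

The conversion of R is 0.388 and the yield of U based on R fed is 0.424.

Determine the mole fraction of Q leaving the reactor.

Conversion of R: R consumed = 2ξ₁ = 0.388 × 417 → ξ₁ = 80.9 mol.
Yield of U: 3ξ₂ / 417 = 0.424 → ξ₂ = 58.94 mol.
Outlet amounts (n = n₀ + Σ ν·ξ):
  R: 417 − 2(80.9) = 255.2
  Q: 0 + 2(80.9) − 2(58.94) = 43.92
  U: 0 + 3(58.94) = 176.8
Total out = 475.9 mol; y_Q = 43.92 / 475.9 = 0.09229.

0.0923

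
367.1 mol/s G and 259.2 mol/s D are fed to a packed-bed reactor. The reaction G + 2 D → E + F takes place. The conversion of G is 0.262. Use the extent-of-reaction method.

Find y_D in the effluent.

G reacted = 0.262 × 367.1 = 96.18 mol/s; ν_G = −1, so ξ = 96.18/1 = 96.18 mol/s.
Outlet amounts (n = n₀ + ν ξ):
  G: 367.1 − 1(96.18) = 270.9
  D: 259.2 − 2(96.18) = 66.84
  E: 0 + 1(96.18) = 96.18
  F: 0 + 1(96.18) = 96.18
Total out = 530.1 mol/s; y_D = 66.84 / 530.1 = 0.1261.

0.126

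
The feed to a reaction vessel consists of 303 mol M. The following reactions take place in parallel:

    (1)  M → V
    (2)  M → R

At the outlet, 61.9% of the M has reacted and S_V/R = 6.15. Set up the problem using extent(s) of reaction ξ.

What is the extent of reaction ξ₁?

Conversion of M: M consumed = 0.619 × 303 = 187.6 mol = 1ξ₁ + 1ξ₂.
Selectivity: 1ξ₁ / (1ξ₂) = 6.15 → ξ₁ = 6.15 ξ₂.
Substitute: (1·6.15 + 1) ξ₂ = 187.6 → ξ₂ = 26.23 mol, ξ₁ = 161.3 mol.
Outlet amounts (n = n₀ + Σ ν·ξ):
  M: 303 − 1(161.3) − 1(26.23) = 115.4
  V: 0 + 1(161.3) = 161.3
  R: 0 + 1(26.23) = 26.23

ξ₁ = 161 mol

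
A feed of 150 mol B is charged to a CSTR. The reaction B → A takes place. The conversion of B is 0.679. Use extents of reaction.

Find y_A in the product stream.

0.679

B reacted = 0.679 × 150 = 101.9 mol; ν_B = −1, so ξ = 101.9/1 = 101.9 mol.
Outlet amounts (n = n₀ + ν ξ):
  B: 150 − 1(101.9) = 48.15
  A: 0 + 1(101.9) = 101.9
Total out = 150 mol; y_A = 101.9 / 150 = 0.679.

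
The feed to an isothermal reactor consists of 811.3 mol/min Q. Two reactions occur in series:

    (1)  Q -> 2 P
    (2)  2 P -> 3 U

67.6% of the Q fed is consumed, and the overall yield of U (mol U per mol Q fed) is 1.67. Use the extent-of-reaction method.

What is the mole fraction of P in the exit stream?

Conversion of Q: Q consumed = 1ξ₁ = 0.676 × 811.3 → ξ₁ = 548.4 mol/min.
Yield of U: 3ξ₂ / 811.3 = 1.67 → ξ₂ = 451.6 mol/min.
Outlet amounts (n = n₀ + Σ ν·ξ):
  Q: 811.3 − 1(548.4) = 262.9
  P: 0 + 2(548.4) − 2(451.6) = 193.6
  U: 0 + 3(451.6) = 1355
Total out = 1811 mol/min; y_P = 193.6 / 1811 = 0.1069.

0.107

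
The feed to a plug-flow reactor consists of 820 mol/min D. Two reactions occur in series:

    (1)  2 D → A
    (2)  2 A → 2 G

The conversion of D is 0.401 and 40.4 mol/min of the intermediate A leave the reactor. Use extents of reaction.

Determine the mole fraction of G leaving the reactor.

0.189

Conversion of D: D consumed = 2ξ₁ = 0.401 × 820 → ξ₁ = 164.4 mol/min.
A balance: n_A = 0 + 1ξ₁ − 2ξ₂ = 40.4 → ξ₂ = (1·164.4 − 40.4)/2 = 62 mol/min.
Outlet amounts (n = n₀ + Σ ν·ξ):
  D: 820 − 2(164.4) = 491.2
  A: 0 + 1(164.4) − 2(62) = 40.4
  G: 0 + 2(62) = 124
Total out = 655.6 mol/min; y_G = 124 / 655.6 = 0.1892.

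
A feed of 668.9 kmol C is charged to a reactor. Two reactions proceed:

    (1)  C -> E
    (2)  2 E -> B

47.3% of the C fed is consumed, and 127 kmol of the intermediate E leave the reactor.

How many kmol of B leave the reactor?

94.7 kmol

Conversion of C: C consumed = 1ξ₁ = 0.473 × 668.9 → ξ₁ = 316.4 kmol.
E balance: n_E = 0 + 1ξ₁ − 2ξ₂ = 127 → ξ₂ = (1·316.4 − 127)/2 = 94.69 kmol.
Outlet amounts (n = n₀ + Σ ν·ξ):
  C: 668.9 − 1(316.4) = 352.5
  E: 0 + 1(316.4) − 2(94.69) = 127
  B: 0 + 1(94.69) = 94.69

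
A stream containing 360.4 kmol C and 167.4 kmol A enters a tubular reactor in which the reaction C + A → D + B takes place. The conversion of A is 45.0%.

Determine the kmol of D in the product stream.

A reacted = 0.45 × 167.4 = 75.33 kmol; ν_A = −1, so ξ = 75.33/1 = 75.33 kmol.
Outlet amounts (n = n₀ + ν ξ):
  C: 360.4 − 1(75.33) = 285.1
  A: 167.4 − 1(75.33) = 92.07
  D: 0 + 1(75.33) = 75.33
  B: 0 + 1(75.33) = 75.33

75.3 kmol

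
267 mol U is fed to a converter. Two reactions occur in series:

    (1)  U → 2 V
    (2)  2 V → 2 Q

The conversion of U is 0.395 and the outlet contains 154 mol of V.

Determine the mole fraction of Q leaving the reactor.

Conversion of U: U consumed = 1ξ₁ = 0.395 × 267 → ξ₁ = 105.5 mol.
V balance: n_V = 0 + 2ξ₁ − 2ξ₂ = 154 → ξ₂ = (2·105.5 − 154)/2 = 28.47 mol.
Outlet amounts (n = n₀ + Σ ν·ξ):
  U: 267 − 1(105.5) = 161.5
  V: 0 + 2(105.5) − 2(28.47) = 154
  Q: 0 + 2(28.47) = 56.93
Total out = 372.5 mol; y_Q = 56.93 / 372.5 = 0.1528.

0.153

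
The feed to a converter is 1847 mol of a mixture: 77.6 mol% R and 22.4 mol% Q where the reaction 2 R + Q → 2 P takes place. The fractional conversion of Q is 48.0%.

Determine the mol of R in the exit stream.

1040 mol

Q reacted = 0.48 × 413.7 = 198.6 mol; ν_Q = −1, so ξ = 198.6/1 = 198.6 mol.
Outlet amounts (n = n₀ + ν ξ):
  R: 1433 − 2(198.6) = 1036
  Q: 413.7 − 1(198.6) = 215.1
  P: 0 + 2(198.6) = 397.2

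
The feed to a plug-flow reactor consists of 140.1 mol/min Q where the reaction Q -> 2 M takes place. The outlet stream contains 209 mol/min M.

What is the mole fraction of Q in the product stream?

For M: n = n₀ + 2ξ → 209 = 0 + 2ξ, giving ξ = 104.5 mol/min.
Outlet amounts (n = n₀ + ν ξ):
  Q: 140.1 − 1(104.5) = 35.6
  M: 0 + 2(104.5) = 209
Total out = 244.6 mol/min; y_Q = 35.6 / 244.6 = 0.1455.

0.146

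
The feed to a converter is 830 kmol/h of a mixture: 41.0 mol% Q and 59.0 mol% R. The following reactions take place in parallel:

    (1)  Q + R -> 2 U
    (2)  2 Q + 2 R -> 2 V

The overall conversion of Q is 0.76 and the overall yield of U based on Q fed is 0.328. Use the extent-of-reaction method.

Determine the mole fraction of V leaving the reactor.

0.323

Yield of U: 2ξ₁ / 340.3 = 0.328 → ξ₁ = 55.81 kmol/h.
Conversion of Q: 1ξ₁ + 2ξ₂ = 0.76 × 340.3 = 258.6 → ξ₂ = 101.4 kmol/h.
Outlet amounts (n = n₀ + Σ ν·ξ):
  Q: 340.3 − 1(55.81) − 2(101.4) = 81.67
  R: 489.7 − 1(55.81) − 2(101.4) = 231.1
  U: 0 + 2(55.81) = 111.6
  V: 0 + 2(101.4) = 202.8
Total out = 627.2 kmol/h; y_V = 202.8 / 627.2 = 0.3234.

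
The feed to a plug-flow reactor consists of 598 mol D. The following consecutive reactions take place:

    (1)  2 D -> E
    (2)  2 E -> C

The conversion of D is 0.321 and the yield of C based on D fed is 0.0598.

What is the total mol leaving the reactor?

466 mol

Conversion of D: D consumed = 2ξ₁ = 0.321 × 598 → ξ₁ = 95.98 mol.
Yield of C: 1ξ₂ / 598 = 0.0598 → ξ₂ = 35.76 mol.
Outlet amounts (n = n₀ + Σ ν·ξ):
  D: 598 − 2(95.98) = 406
  E: 0 + 1(95.98) − 2(35.76) = 24.46
  C: 0 + 1(35.76) = 35.76
Total out = 406 + 24.46 + 35.76 = 466.3 mol.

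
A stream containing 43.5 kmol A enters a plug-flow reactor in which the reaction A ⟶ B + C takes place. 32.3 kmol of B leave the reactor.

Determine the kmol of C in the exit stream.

32.3 kmol

For B: n = n₀ + 1ξ → 32.3 = 0 + 1ξ, giving ξ = 32.3 kmol.
Outlet amounts (n = n₀ + ν ξ):
  A: 43.5 − 1(32.3) = 11.2
  B: 0 + 1(32.3) = 32.3
  C: 0 + 1(32.3) = 32.3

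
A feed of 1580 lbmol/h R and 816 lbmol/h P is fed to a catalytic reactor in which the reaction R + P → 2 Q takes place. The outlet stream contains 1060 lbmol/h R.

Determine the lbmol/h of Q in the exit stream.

1040 lbmol/h

For R: n = n₀ − 1ξ → 1060 = 1580 − 1ξ, giving ξ = 520 lbmol/h.
Outlet amounts (n = n₀ + ν ξ):
  R: 1580 − 1(520) = 1060
  P: 816 − 1(520) = 296
  Q: 0 + 2(520) = 1040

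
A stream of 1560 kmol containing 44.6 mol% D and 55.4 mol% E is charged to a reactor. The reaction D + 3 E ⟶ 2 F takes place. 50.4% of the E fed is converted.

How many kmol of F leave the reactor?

E reacted = 0.504 × 864.2 = 435.6 kmol; ν_E = −3, so ξ = 435.6/3 = 145.2 kmol.
Outlet amounts (n = n₀ + ν ξ):
  D: 695.8 − 1(145.2) = 550.6
  E: 864.2 − 3(145.2) = 428.7
  F: 0 + 2(145.2) = 290.4

290 kmol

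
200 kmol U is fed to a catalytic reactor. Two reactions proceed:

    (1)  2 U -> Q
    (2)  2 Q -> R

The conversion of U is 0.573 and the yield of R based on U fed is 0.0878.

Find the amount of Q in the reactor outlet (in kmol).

Conversion of U: U consumed = 2ξ₁ = 0.573 × 200 → ξ₁ = 57.3 kmol.
Yield of R: 1ξ₂ / 200 = 0.0878 → ξ₂ = 17.56 kmol.
Outlet amounts (n = n₀ + Σ ν·ξ):
  U: 200 − 2(57.3) = 85.4
  Q: 0 + 1(57.3) − 2(17.56) = 22.18
  R: 0 + 1(17.56) = 17.56

22.2 kmol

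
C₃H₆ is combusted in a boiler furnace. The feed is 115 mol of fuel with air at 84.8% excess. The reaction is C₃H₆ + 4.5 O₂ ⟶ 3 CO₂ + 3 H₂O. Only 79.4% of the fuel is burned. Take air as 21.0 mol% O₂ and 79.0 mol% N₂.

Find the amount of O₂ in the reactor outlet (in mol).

Stoichiometric O₂ = 4.5 × 115 = 517.5 mol; O₂ fed = 517.5 × 1.848 = 956.3 mol.
N₂ fed = 956.3 × 79/21 = 3598 mol.
Fuel reacted = 0.794 × 115 → ξ = 91.31 mol.
Outlet (n = n₀ + ν ξ):
  C₃H₆: 115 − 1(91.31) = 23.69
  O₂: 956.3 − 4.5(91.31) = 545.4
  N₂: 3598 (inert)
  CO₂: 0 + 3(91.31) = 273.9
  H₂O: 0 + 3(91.31) = 273.9

545 mol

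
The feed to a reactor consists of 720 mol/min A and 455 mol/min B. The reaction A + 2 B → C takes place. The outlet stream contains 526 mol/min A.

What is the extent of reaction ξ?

ξ = 194 mol/min

For A: n = n₀ − 1ξ → 526 = 720 − 1ξ, giving ξ = 194 mol/min.
Outlet amounts (n = n₀ + ν ξ):
  A: 720 − 1(194) = 526
  B: 455 − 2(194) = 67
  C: 0 + 1(194) = 194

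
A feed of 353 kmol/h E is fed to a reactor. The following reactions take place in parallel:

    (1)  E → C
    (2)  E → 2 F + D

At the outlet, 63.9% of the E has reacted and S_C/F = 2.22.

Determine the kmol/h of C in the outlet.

Conversion of E: E consumed = 0.639 × 353 = 225.6 kmol/h = 1ξ₁ + 1ξ₂.
Selectivity: 1ξ₁ / (2ξ₂) = 2.22 → ξ₁ = 4.44 ξ₂.
Substitute: (1·4.44 + 1) ξ₂ = 225.6 → ξ₂ = 41.46 kmol/h, ξ₁ = 184.1 kmol/h.
Outlet amounts (n = n₀ + Σ ν·ξ):
  E: 353 − 1(184.1) − 1(41.46) = 127.4
  C: 0 + 1(184.1) = 184.1
  F: 0 + 2(41.46) = 82.93
  D: 0 + 1(41.46) = 41.46

184 kmol/h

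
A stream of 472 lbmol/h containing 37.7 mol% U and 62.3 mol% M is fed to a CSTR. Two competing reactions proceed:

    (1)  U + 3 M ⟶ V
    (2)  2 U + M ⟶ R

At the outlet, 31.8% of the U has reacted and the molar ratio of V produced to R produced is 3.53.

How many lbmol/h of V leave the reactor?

36.1 lbmol/h

Conversion of U: U consumed = 0.318 × 177.9 = 56.59 lbmol/h = 1ξ₁ + 2ξ₂.
Selectivity: 1ξ₁ / (1ξ₂) = 3.53 → ξ₁ = 3.53 ξ₂.
Substitute: (1·3.53 + 2) ξ₂ = 56.59 → ξ₂ = 10.23 lbmol/h, ξ₁ = 36.12 lbmol/h.
Outlet amounts (n = n₀ + Σ ν·ξ):
  U: 177.9 − 1(36.12) − 2(10.23) = 121.4
  M: 294.1 − 3(36.12) − 1(10.23) = 175.5
  V: 0 + 1(36.12) = 36.12
  R: 0 + 1(10.23) = 10.23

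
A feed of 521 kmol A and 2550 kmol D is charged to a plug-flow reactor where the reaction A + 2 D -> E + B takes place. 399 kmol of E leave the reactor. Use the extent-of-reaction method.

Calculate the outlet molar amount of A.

For E: n = n₀ + 1ξ → 399 = 0 + 1ξ, giving ξ = 399 kmol.
Outlet amounts (n = n₀ + ν ξ):
  A: 521 − 1(399) = 122
  D: 2550 − 2(399) = 1752
  E: 0 + 1(399) = 399
  B: 0 + 1(399) = 399

122 kmol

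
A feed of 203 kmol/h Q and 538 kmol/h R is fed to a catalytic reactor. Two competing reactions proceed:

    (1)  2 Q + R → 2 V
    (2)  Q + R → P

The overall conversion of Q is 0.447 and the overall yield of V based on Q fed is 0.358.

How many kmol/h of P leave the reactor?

18.1 kmol/h

Yield of V: 2ξ₁ / 203 = 0.358 → ξ₁ = 36.34 kmol/h.
Conversion of Q: 2ξ₁ + 1ξ₂ = 0.447 × 203 = 90.74 → ξ₂ = 18.07 kmol/h.
Outlet amounts (n = n₀ + Σ ν·ξ):
  Q: 203 − 2(36.34) − 1(18.07) = 112.3
  R: 538 − 1(36.34) − 1(18.07) = 483.6
  V: 0 + 2(36.34) = 72.67
  P: 0 + 1(18.07) = 18.07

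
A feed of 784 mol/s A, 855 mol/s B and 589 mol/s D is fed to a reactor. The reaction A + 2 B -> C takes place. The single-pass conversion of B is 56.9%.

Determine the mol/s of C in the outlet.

243 mol/s

B reacted = 0.569 × 855 = 486.5 mol/s; ν_B = −2, so ξ = 486.5/2 = 243.2 mol/s.
Outlet amounts (n = n₀ + ν ξ):
  A: 784 − 1(243.2) = 540.8
  B: 855 − 2(243.2) = 368.5
  C: 0 + 1(243.2) = 243.2
  D: 589 (inert)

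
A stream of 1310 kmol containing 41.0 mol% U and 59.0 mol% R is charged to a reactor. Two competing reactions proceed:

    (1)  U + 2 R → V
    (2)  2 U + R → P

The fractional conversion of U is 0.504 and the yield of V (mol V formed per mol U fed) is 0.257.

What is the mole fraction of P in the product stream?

0.0736

Yield of V: 1ξ₁ / 537.1 = 0.257 → ξ₁ = 138 kmol.
Conversion of U: 1ξ₁ + 2ξ₂ = 0.504 × 537.1 = 270.7 → ξ₂ = 66.33 kmol.
Outlet amounts (n = n₀ + Σ ν·ξ):
  U: 537.1 − 1(138) − 2(66.33) = 266.4
  R: 772.9 − 2(138) − 1(66.33) = 430.5
  V: 0 + 1(138) = 138
  P: 0 + 1(66.33) = 66.33
Total out = 901.3 kmol; y_P = 66.33 / 901.3 = 0.0736.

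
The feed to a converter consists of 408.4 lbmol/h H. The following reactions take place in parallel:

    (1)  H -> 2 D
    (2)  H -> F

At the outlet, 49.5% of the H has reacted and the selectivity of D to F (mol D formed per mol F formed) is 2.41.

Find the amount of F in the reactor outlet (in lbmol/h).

91.7 lbmol/h

Conversion of H: H consumed = 0.495 × 408.4 = 202.2 lbmol/h = 1ξ₁ + 1ξ₂.
Selectivity: 2ξ₁ / (1ξ₂) = 2.41 → ξ₁ = 1.205 ξ₂.
Substitute: (1·1.205 + 1) ξ₂ = 202.2 → ξ₂ = 91.68 lbmol/h, ξ₁ = 110.5 lbmol/h.
Outlet amounts (n = n₀ + Σ ν·ξ):
  H: 408.4 − 1(110.5) − 1(91.68) = 206.2
  D: 0 + 2(110.5) = 221
  F: 0 + 1(91.68) = 91.68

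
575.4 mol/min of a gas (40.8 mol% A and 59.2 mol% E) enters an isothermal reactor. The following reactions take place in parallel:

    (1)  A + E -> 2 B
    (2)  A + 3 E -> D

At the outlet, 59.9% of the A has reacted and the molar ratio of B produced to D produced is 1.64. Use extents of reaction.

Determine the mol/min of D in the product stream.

Conversion of A: A consumed = 0.599 × 234.8 = 140.6 mol/min = 1ξ₁ + 1ξ₂.
Selectivity: 2ξ₁ / (1ξ₂) = 1.64 → ξ₁ = 0.82 ξ₂.
Substitute: (1·0.82 + 1) ξ₂ = 140.6 → ξ₂ = 77.27 mol/min, ξ₁ = 63.36 mol/min.
Outlet amounts (n = n₀ + Σ ν·ξ):
  A: 234.8 − 1(63.36) − 1(77.27) = 94.14
  E: 340.6 − 1(63.36) − 3(77.27) = 45.48
  B: 0 + 2(63.36) = 126.7
  D: 0 + 1(77.27) = 77.27

77.3 mol/min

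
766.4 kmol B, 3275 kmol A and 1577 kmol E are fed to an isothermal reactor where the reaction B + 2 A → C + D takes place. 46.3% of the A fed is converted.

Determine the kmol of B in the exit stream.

8.24 kmol

A reacted = 0.463 × 3275 = 1516 kmol; ν_A = −2, so ξ = 1516/2 = 758.2 kmol.
Outlet amounts (n = n₀ + ν ξ):
  B: 766.4 − 1(758.2) = 8.237
  A: 3275 − 2(758.2) = 1759
  C: 0 + 1(758.2) = 758.2
  D: 0 + 1(758.2) = 758.2
  E: 1577 (inert)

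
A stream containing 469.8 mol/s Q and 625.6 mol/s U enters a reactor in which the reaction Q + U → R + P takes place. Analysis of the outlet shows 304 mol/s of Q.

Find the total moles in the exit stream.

For Q: n = n₀ − 1ξ → 304 = 469.8 − 1ξ, giving ξ = 165.8 mol/s.
Outlet amounts (n = n₀ + ν ξ):
  Q: 469.8 − 1(165.8) = 304
  U: 625.6 − 1(165.8) = 459.8
  R: 0 + 1(165.8) = 165.8
  P: 0 + 1(165.8) = 165.8
Total out = 304 + 459.8 + 165.8 + 165.8 = 1095 mol/s.

1100 mol/s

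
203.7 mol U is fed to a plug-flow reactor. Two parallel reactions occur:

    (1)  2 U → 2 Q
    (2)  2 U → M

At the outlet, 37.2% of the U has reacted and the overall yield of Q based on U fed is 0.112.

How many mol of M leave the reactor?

26.5 mol

Yield of Q: 2ξ₁ / 203.7 = 0.112 → ξ₁ = 11.41 mol.
Conversion of U: 2ξ₁ + 2ξ₂ = 0.372 × 203.7 = 75.78 → ξ₂ = 26.48 mol.
Outlet amounts (n = n₀ + Σ ν·ξ):
  U: 203.7 − 2(11.41) − 2(26.48) = 127.9
  Q: 0 + 2(11.41) = 22.81
  M: 0 + 1(26.48) = 26.48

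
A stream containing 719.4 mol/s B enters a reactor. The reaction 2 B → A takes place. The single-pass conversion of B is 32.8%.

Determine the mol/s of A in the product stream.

B reacted = 0.328 × 719.4 = 236 mol/s; ν_B = −2, so ξ = 236/2 = 118 mol/s.
Outlet amounts (n = n₀ + ν ξ):
  B: 719.4 − 2(118) = 483.4
  A: 0 + 1(118) = 118

118 mol/s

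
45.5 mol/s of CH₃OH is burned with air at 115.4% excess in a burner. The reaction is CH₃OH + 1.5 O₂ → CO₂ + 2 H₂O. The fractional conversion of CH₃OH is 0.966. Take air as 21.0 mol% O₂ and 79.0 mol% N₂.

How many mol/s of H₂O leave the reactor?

Stoichiometric O₂ = 1.5 × 45.5 = 68.25 mol/s; O₂ fed = 68.25 × 2.154 = 147 mol/s.
N₂ fed = 147 × 79/21 = 553 mol/s.
Fuel reacted = 0.966 × 45.5 → ξ = 43.95 mol/s.
Outlet (n = n₀ + ν ξ):
  CH₃OH: 45.5 − 1(43.95) = 1.547
  O₂: 147 − 1.5(43.95) = 81.08
  N₂: 553 (inert)
  CO₂: 0 + 1(43.95) = 43.95
  H₂O: 0 + 2(43.95) = 87.91

87.9 mol/s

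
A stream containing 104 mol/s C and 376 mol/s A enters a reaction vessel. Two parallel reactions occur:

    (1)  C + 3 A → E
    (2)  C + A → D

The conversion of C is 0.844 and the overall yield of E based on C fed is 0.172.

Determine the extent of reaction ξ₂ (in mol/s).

Yield of E: 1ξ₁ / 104 = 0.172 → ξ₁ = 17.89 mol/s.
Conversion of C: 1ξ₁ + 1ξ₂ = 0.844 × 104 = 87.78 → ξ₂ = 69.89 mol/s.
Outlet amounts (n = n₀ + Σ ν·ξ):
  C: 104 − 1(17.89) − 1(69.89) = 16.22
  A: 376 − 3(17.89) − 1(69.89) = 252.4
  E: 0 + 1(17.89) = 17.89
  D: 0 + 1(69.89) = 69.89

ξ₂ = 69.9 mol/s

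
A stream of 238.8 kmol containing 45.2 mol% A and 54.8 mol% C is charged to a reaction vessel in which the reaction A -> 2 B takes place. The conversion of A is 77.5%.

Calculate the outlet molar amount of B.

A reacted = 0.775 × 107.9 = 83.65 kmol; ν_A = −1, so ξ = 83.65/1 = 83.65 kmol.
Outlet amounts (n = n₀ + ν ξ):
  A: 107.9 − 1(83.65) = 24.29
  B: 0 + 2(83.65) = 167.3
  C: 130.9 (inert)

167 kmol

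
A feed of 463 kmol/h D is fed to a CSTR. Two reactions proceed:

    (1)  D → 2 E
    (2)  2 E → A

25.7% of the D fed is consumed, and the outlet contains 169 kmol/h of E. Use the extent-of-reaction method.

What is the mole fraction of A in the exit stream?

0.063

Conversion of D: D consumed = 1ξ₁ = 0.257 × 463 → ξ₁ = 119 kmol/h.
E balance: n_E = 0 + 2ξ₁ − 2ξ₂ = 169 → ξ₂ = (2·119 − 169)/2 = 34.49 kmol/h.
Outlet amounts (n = n₀ + Σ ν·ξ):
  D: 463 − 1(119) = 344
  E: 0 + 2(119) − 2(34.49) = 169
  A: 0 + 1(34.49) = 34.49
Total out = 547.5 kmol/h; y_A = 34.49 / 547.5 = 0.063.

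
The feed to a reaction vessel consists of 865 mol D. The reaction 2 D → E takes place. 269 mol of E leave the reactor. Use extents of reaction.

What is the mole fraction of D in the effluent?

0.549

For E: n = n₀ + 1ξ → 269 = 0 + 1ξ, giving ξ = 269 mol.
Outlet amounts (n = n₀ + ν ξ):
  D: 865 − 2(269) = 327
  E: 0 + 1(269) = 269
Total out = 596 mol; y_D = 327 / 596 = 0.5487.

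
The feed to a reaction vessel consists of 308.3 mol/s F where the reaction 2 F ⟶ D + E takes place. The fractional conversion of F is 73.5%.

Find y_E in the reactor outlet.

0.367

F reacted = 0.735 × 308.3 = 226.6 mol/s; ν_F = −2, so ξ = 226.6/2 = 113.3 mol/s.
Outlet amounts (n = n₀ + ν ξ):
  F: 308.3 − 2(113.3) = 81.7
  D: 0 + 1(113.3) = 113.3
  E: 0 + 1(113.3) = 113.3
Total out = 308.3 mol/s; y_E = 113.3 / 308.3 = 0.3675.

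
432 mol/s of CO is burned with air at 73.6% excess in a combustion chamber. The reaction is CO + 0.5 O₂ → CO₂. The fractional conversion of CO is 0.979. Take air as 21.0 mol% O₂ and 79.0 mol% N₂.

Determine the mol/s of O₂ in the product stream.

164 mol/s

Stoichiometric O₂ = 0.5 × 432 = 216 mol/s; O₂ fed = 216 × 1.736 = 375 mol/s.
N₂ fed = 375 × 79/21 = 1411 mol/s.
Fuel reacted = 0.979 × 432 → ξ = 422.9 mol/s.
Outlet (n = n₀ + ν ξ):
  CO: 432 − 1(422.9) = 9.072
  O₂: 375 − 0.5(422.9) = 163.5
  N₂: 1411 (inert)
  CO₂: 0 + 1(422.9) = 422.9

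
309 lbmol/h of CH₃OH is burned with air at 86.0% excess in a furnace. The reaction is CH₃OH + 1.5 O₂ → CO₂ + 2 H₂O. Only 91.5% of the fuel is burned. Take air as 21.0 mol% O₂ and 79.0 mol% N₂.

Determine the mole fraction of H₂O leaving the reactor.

0.124

Stoichiometric O₂ = 1.5 × 309 = 463.5 lbmol/h; O₂ fed = 463.5 × 1.860 = 862.1 lbmol/h.
N₂ fed = 862.1 × 79/21 = 3243 lbmol/h.
Fuel reacted = 0.915 × 309 → ξ = 282.7 lbmol/h.
Outlet (n = n₀ + ν ξ):
  CH₃OH: 309 − 1(282.7) = 26.26
  O₂: 862.1 − 1.5(282.7) = 438
  N₂: 3243 (inert)
  CO₂: 0 + 1(282.7) = 282.7
  H₂O: 0 + 2(282.7) = 565.5
Total out = 4556 lbmol/h; y_H₂O = 565.5 / 4556 = 0.1241.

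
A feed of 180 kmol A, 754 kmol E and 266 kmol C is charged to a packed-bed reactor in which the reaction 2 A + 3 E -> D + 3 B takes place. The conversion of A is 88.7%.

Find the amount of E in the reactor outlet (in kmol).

A reacted = 0.887 × 180 = 159.7 kmol; ν_A = −2, so ξ = 159.7/2 = 79.83 kmol.
Outlet amounts (n = n₀ + ν ξ):
  A: 180 − 2(79.83) = 20.34
  E: 754 − 3(79.83) = 514.5
  D: 0 + 1(79.83) = 79.83
  B: 0 + 3(79.83) = 239.5
  C: 266 (inert)

515 kmol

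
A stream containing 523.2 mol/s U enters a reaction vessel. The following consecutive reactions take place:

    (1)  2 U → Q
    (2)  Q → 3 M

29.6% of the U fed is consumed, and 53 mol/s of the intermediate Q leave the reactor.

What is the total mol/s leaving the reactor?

495 mol/s

Conversion of U: U consumed = 2ξ₁ = 0.296 × 523.2 → ξ₁ = 77.43 mol/s.
Q balance: n_Q = 0 + 1ξ₁ − 1ξ₂ = 53 → ξ₂ = (1·77.43 − 53)/1 = 24.43 mol/s.
Outlet amounts (n = n₀ + Σ ν·ξ):
  U: 523.2 − 2(77.43) = 368.3
  Q: 0 + 1(77.43) − 1(24.43) = 53
  M: 0 + 3(24.43) = 73.3
Total out = 368.3 + 53 + 73.3 = 494.6 mol/s.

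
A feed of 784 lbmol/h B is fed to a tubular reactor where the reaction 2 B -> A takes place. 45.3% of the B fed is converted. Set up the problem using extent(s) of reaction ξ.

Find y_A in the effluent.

B reacted = 0.453 × 784 = 355.2 lbmol/h; ν_B = −2, so ξ = 355.2/2 = 177.6 lbmol/h.
Outlet amounts (n = n₀ + ν ξ):
  B: 784 − 2(177.6) = 428.8
  A: 0 + 1(177.6) = 177.6
Total out = 606.4 lbmol/h; y_A = 177.6 / 606.4 = 0.2928.

0.293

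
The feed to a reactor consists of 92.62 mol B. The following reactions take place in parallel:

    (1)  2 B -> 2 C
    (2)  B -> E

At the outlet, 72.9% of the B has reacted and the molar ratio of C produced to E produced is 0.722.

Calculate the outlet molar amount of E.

39.2 mol

Conversion of B: B consumed = 0.729 × 92.62 = 67.52 mol = 2ξ₁ + 1ξ₂.
Selectivity: 2ξ₁ / (1ξ₂) = 0.722 → ξ₁ = 0.361 ξ₂.
Substitute: (2·0.361 + 1) ξ₂ = 67.52 → ξ₂ = 39.21 mol, ξ₁ = 14.15 mol.
Outlet amounts (n = n₀ + Σ ν·ξ):
  B: 92.62 − 2(14.15) − 1(39.21) = 25.1
  C: 0 + 2(14.15) = 28.31
  E: 0 + 1(39.21) = 39.21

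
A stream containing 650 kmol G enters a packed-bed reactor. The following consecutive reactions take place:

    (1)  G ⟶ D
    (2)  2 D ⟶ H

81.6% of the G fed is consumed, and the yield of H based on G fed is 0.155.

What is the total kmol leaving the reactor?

549 kmol

Conversion of G: G consumed = 1ξ₁ = 0.816 × 650 → ξ₁ = 530.4 kmol.
Yield of H: 1ξ₂ / 650 = 0.155 → ξ₂ = 100.8 kmol.
Outlet amounts (n = n₀ + Σ ν·ξ):
  G: 650 − 1(530.4) = 119.6
  D: 0 + 1(530.4) − 2(100.8) = 328.9
  H: 0 + 1(100.8) = 100.8
Total out = 119.6 + 328.9 + 100.8 = 549.2 kmol.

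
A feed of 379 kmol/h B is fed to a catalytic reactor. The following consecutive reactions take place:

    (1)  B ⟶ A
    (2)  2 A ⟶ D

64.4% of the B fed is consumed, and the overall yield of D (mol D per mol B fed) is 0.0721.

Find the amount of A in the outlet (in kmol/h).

Conversion of B: B consumed = 1ξ₁ = 0.644 × 379 → ξ₁ = 244.1 kmol/h.
Yield of D: 1ξ₂ / 379 = 0.0721 → ξ₂ = 27.33 kmol/h.
Outlet amounts (n = n₀ + Σ ν·ξ):
  B: 379 − 1(244.1) = 134.9
  A: 0 + 1(244.1) − 2(27.33) = 189.4
  D: 0 + 1(27.33) = 27.33

189 kmol/h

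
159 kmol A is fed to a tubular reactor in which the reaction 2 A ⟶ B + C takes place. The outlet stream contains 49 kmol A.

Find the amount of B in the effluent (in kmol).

55 kmol

For A: n = n₀ − 2ξ → 49 = 159 − 2ξ, giving ξ = 55 kmol.
Outlet amounts (n = n₀ + ν ξ):
  A: 159 − 2(55) = 49
  B: 0 + 1(55) = 55
  C: 0 + 1(55) = 55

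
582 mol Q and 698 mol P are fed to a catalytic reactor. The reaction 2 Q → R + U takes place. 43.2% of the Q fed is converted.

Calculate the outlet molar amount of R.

126 mol

Q reacted = 0.432 × 582 = 251.4 mol; ν_Q = −2, so ξ = 251.4/2 = 125.7 mol.
Outlet amounts (n = n₀ + ν ξ):
  Q: 582 − 2(125.7) = 330.6
  R: 0 + 1(125.7) = 125.7
  U: 0 + 1(125.7) = 125.7
  P: 698 (inert)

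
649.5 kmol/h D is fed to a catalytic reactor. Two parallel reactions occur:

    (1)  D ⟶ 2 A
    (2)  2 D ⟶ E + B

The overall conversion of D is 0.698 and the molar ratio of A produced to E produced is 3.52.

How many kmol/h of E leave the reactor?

121 kmol/h

Conversion of D: D consumed = 0.698 × 649.5 = 453.4 kmol/h = 1ξ₁ + 2ξ₂.
Selectivity: 2ξ₁ / (1ξ₂) = 3.52 → ξ₁ = 1.76 ξ₂.
Substitute: (1·1.76 + 2) ξ₂ = 453.4 → ξ₂ = 120.6 kmol/h, ξ₁ = 212.2 kmol/h.
Outlet amounts (n = n₀ + Σ ν·ξ):
  D: 649.5 − 1(212.2) − 2(120.6) = 196.1
  A: 0 + 2(212.2) = 424.4
  E: 0 + 1(120.6) = 120.6
  B: 0 + 1(120.6) = 120.6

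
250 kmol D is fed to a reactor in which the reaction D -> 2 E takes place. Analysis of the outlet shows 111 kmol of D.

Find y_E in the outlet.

For D: n = n₀ − 1ξ → 111 = 250 − 1ξ, giving ξ = 139 kmol.
Outlet amounts (n = n₀ + ν ξ):
  D: 250 − 1(139) = 111
  E: 0 + 2(139) = 278
Total out = 389 kmol; y_E = 278 / 389 = 0.7147.

0.715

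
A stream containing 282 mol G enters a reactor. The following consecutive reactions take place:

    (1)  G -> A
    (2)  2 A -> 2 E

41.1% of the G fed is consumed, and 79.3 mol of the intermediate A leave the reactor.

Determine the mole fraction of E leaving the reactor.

Conversion of G: G consumed = 1ξ₁ = 0.411 × 282 → ξ₁ = 115.9 mol.
A balance: n_A = 0 + 1ξ₁ − 2ξ₂ = 79.3 → ξ₂ = (1·115.9 − 79.3)/2 = 18.3 mol.
Outlet amounts (n = n₀ + Σ ν·ξ):
  G: 282 − 1(115.9) = 166.1
  A: 0 + 1(115.9) − 2(18.3) = 79.3
  E: 0 + 2(18.3) = 36.6
Total out = 282 mol; y_E = 36.6 / 282 = 0.1298.

0.13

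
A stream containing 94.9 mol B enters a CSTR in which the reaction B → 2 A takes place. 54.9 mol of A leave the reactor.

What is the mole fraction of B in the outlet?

For A: n = n₀ + 2ξ → 54.9 = 0 + 2ξ, giving ξ = 27.45 mol.
Outlet amounts (n = n₀ + ν ξ):
  B: 94.9 − 1(27.45) = 67.45
  A: 0 + 2(27.45) = 54.9
Total out = 122.3 mol; y_B = 67.45 / 122.3 = 0.5513.

0.551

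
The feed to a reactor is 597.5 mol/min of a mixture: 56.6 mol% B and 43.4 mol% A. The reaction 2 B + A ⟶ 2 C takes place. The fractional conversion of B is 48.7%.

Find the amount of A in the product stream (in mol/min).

B reacted = 0.487 × 338.2 = 164.7 mol/min; ν_B = −2, so ξ = 164.7/2 = 82.35 mol/min.
Outlet amounts (n = n₀ + ν ξ):
  B: 338.2 − 2(82.35) = 173.5
  A: 259.3 − 1(82.35) = 177
  C: 0 + 2(82.35) = 164.7

177 mol/min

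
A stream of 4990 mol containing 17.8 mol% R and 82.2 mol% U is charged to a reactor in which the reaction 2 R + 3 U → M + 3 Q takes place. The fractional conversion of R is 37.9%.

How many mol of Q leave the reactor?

R reacted = 0.379 × 888.2 = 336.6 mol; ν_R = −2, so ξ = 336.6/2 = 168.3 mol.
Outlet amounts (n = n₀ + ν ξ):
  R: 888.2 − 2(168.3) = 551.6
  U: 4102 − 3(168.3) = 3597
  M: 0 + 1(168.3) = 168.3
  Q: 0 + 3(168.3) = 505

505 mol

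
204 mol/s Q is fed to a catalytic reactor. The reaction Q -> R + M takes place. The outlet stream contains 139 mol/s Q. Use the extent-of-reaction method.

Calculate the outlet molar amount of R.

65 mol/s

For Q: n = n₀ − 1ξ → 139 = 204 − 1ξ, giving ξ = 65 mol/s.
Outlet amounts (n = n₀ + ν ξ):
  Q: 204 − 1(65) = 139
  R: 0 + 1(65) = 65
  M: 0 + 1(65) = 65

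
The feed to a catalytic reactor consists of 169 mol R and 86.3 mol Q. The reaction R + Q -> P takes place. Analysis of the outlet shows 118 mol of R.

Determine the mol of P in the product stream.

For R: n = n₀ − 1ξ → 118 = 169 − 1ξ, giving ξ = 51 mol.
Outlet amounts (n = n₀ + ν ξ):
  R: 169 − 1(51) = 118
  Q: 86.3 − 1(51) = 35.3
  P: 0 + 1(51) = 51

51 mol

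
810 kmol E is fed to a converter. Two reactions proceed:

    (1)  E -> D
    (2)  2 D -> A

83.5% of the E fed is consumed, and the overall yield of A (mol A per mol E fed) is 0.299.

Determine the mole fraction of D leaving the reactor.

0.338

Conversion of E: E consumed = 1ξ₁ = 0.835 × 810 → ξ₁ = 676.4 kmol.
Yield of A: 1ξ₂ / 810 = 0.299 → ξ₂ = 242.2 kmol.
Outlet amounts (n = n₀ + Σ ν·ξ):
  E: 810 − 1(676.4) = 133.6
  D: 0 + 1(676.4) − 2(242.2) = 192
  A: 0 + 1(242.2) = 242.2
Total out = 567.8 kmol; y_D = 192 / 567.8 = 0.3381.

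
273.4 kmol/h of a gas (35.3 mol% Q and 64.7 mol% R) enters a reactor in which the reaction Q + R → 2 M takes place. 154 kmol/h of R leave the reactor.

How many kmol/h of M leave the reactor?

For R: n = n₀ − 1ξ → 154 = 176.9 − 1ξ, giving ξ = 22.89 kmol/h.
Outlet amounts (n = n₀ + ν ξ):
  Q: 96.51 − 1(22.89) = 73.62
  R: 176.9 − 1(22.89) = 154
  M: 0 + 2(22.89) = 45.78

45.8 kmol/h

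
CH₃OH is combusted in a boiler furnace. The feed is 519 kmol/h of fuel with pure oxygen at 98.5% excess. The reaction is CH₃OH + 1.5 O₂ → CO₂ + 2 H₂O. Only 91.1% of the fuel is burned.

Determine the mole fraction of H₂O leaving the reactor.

0.411

Stoichiometric O₂ = 1.5 × 519 = 778.5 kmol/h; O₂ fed = 778.5 × 1.985 = 1545 kmol/h.
Fuel reacted = 0.911 × 519 → ξ = 472.8 kmol/h.
Outlet (n = n₀ + ν ξ):
  CH₃OH: 519 − 1(472.8) = 46.19
  O₂: 1545 − 1.5(472.8) = 836.1
  CO₂: 0 + 1(472.8) = 472.8
  H₂O: 0 + 2(472.8) = 945.6
Total out = 2301 kmol/h; y_H₂O = 945.6 / 2301 = 0.411.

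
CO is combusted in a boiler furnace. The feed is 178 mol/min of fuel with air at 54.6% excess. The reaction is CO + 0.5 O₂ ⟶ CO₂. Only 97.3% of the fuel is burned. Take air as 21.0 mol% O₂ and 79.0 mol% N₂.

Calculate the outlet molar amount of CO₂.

Stoichiometric O₂ = 0.5 × 178 = 89 mol/min; O₂ fed = 89 × 1.546 = 137.6 mol/min.
N₂ fed = 137.6 × 79/21 = 517.6 mol/min.
Fuel reacted = 0.973 × 178 → ξ = 173.2 mol/min.
Outlet (n = n₀ + ν ξ):
  CO: 178 − 1(173.2) = 4.806
  O₂: 137.6 − 0.5(173.2) = 51
  N₂: 517.6 (inert)
  CO₂: 0 + 1(173.2) = 173.2

173 mol/min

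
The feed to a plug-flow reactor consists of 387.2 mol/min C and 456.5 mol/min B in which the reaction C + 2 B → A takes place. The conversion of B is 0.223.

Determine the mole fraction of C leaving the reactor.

B reacted = 0.223 × 456.5 = 101.8 mol/min; ν_B = −2, so ξ = 101.8/2 = 50.9 mol/min.
Outlet amounts (n = n₀ + ν ξ):
  C: 387.2 − 1(50.9) = 336.3
  B: 456.5 − 2(50.9) = 354.7
  A: 0 + 1(50.9) = 50.9
Total out = 741.9 mol/min; y_C = 336.3 / 741.9 = 0.4533.

0.453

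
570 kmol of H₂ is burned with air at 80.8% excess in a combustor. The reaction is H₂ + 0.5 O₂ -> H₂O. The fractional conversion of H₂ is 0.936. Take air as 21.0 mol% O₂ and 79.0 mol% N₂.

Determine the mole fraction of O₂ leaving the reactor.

0.0901

Stoichiometric O₂ = 0.5 × 570 = 285 kmol; O₂ fed = 285 × 1.808 = 515.3 kmol.
N₂ fed = 515.3 × 79/21 = 1938 kmol.
Fuel reacted = 0.936 × 570 → ξ = 533.5 kmol.
Outlet (n = n₀ + ν ξ):
  H₂: 570 − 1(533.5) = 36.48
  O₂: 515.3 − 0.5(533.5) = 248.5
  N₂: 1938 (inert)
  H₂O: 0 + 1(533.5) = 533.5
Total out = 2757 kmol; y_O₂ = 248.5 / 2757 = 0.09014.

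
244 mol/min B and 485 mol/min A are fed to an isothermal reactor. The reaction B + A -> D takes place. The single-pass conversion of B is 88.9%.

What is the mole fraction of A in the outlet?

B reacted = 0.889 × 244 = 216.9 mol/min; ν_B = −1, so ξ = 216.9/1 = 216.9 mol/min.
Outlet amounts (n = n₀ + ν ξ):
  B: 244 − 1(216.9) = 27.08
  A: 485 − 1(216.9) = 268.1
  D: 0 + 1(216.9) = 216.9
Total out = 512.1 mol/min; y_A = 268.1 / 512.1 = 0.5235.

0.524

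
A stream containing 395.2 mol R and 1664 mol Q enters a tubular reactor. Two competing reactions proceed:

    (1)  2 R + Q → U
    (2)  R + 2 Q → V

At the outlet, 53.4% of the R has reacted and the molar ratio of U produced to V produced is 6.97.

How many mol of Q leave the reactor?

1540 mol

Conversion of R: R consumed = 0.534 × 395.2 = 211 mol = 2ξ₁ + 1ξ₂.
Selectivity: 1ξ₁ / (1ξ₂) = 6.97 → ξ₁ = 6.97 ξ₂.
Substitute: (2·6.97 + 1) ξ₂ = 211 → ξ₂ = 14.13 mol, ξ₁ = 98.46 mol.
Outlet amounts (n = n₀ + Σ ν·ξ):
  R: 395.2 − 2(98.46) − 1(14.13) = 184.2
  Q: 1664 − 1(98.46) − 2(14.13) = 1537
  U: 0 + 1(98.46) = 98.46
  V: 0 + 1(14.13) = 14.13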